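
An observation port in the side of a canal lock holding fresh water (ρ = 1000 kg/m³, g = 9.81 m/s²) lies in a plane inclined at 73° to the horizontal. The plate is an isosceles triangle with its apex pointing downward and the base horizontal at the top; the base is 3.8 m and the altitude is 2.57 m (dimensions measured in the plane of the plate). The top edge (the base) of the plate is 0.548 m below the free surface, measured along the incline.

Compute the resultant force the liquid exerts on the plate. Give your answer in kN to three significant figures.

F ≈ 64.3 kN

γ = ρg = 1000 × 9.81 = 9810 N/m³ = 9.81 kN/m³.
Let θ = 73° be the plate's angle to the horizontal; measure y along the incline from where the plane meets the free surface. Vertical depth h = y·sinθ with sinθ = 0.956305.
With the apex down, the centroid sits h/3 = 2.57/3 = 0.856667 m below the base (the top edge), so y_c = 0.548 + 0.856667 = 1.40467 m and h_c = 1.40467 × 0.956305 = 1.34329 m.
A = ½ × 3.8 × 2.57 = 4.883 m².
Resultant F = γ·h_c·A = 9.81 × 1.34329 × 4.883 = 64.3466 kN.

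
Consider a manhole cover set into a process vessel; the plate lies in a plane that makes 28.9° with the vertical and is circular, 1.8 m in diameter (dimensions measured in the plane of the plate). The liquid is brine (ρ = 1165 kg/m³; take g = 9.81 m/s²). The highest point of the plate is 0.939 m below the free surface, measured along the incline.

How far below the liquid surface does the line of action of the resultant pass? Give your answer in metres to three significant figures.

h_p = 1.71 m

γ = ρg = 1165 × 9.81 / 1000 = 11.42865 kN/m³.
The plate makes 28.9° with the vertical, i.e. θ = 90° − 28.9° = 61.1° to the horizontal. Measuring y along the incline from the free-surface line, vertical depth h = y·sinθ with sinθ = 0.875465.
The centroid is at the centre, 0.9 m below the top of the plate, so y_c = 0.939 + 0.9 = 1.839 m and h_c = 1.839 × 0.875465 = 1.60998 m.
A = π(0.9)² = 2.54469 m².
Resultant F = γ·h_c·A = 11.42865 × 1.60998 × 2.54469 = 46.822 kN.
I_c = πr⁴/4 = π × 0.9⁴/4 = 0.5153 m⁴.
Centre of pressure: y_p = y_c + I_c/(y_c·A) = 1.839 + 0.5153/(1.839 × 2.54469) = 1.839 + 0.110114 = 1.94911 m along the plane.
Vertically, h_p = y_p·sinθ = 1.94911 × 0.875465 = 1.70638 m.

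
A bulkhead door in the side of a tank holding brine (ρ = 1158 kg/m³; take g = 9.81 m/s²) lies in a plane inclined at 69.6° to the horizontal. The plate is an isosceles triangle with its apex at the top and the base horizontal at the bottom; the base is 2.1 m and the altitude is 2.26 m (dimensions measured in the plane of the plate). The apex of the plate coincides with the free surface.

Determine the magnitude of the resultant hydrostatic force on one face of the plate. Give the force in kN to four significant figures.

γ = ρg = 1158 × 9.81 / 1000 = 11.35998 kN/m³.
Let θ = 69.6° be the plate's angle to the horizontal; measure y along the incline from where the plane meets the free surface. Vertical depth h = y·sinθ with sinθ = 0.937282.
With the apex up, the centroid sits 2h/3 = 2 × 2.26/3 = 1.50667 m below the apex, so y_c = 1.50667 m and h_c = 1.50667 × 0.937282 = 1.41217 m.
A = ½ × 2.1 × 2.26 = 2.373 m².
Resultant F = γ·h_c·A = 11.35998 × 1.41217 × 2.373 = 38.0682 kN.

F ≈ 38.07 kN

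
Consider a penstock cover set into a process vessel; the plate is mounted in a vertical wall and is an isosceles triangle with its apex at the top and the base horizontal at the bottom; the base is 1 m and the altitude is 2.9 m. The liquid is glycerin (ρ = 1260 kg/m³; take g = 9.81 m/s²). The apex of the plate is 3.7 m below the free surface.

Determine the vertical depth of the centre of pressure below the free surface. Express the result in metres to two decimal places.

h_p = 5.72 m

γ = ρg = 1260 × 9.81 / 1000 = 12.3606 kN/m³.
With the apex up, the centroid sits 2h/3 = 2 × 2.9/3 = 1.93333 m below the apex, so the centroid depth is h_c = 3.7 + 1.93333 = 5.63333 m.
A = ½ × 1 × 2.9 = 1.45 m².
Resultant F = γ·h_c·A = 12.3606 × 5.63333 × 1.45 = 100.965 kN.
I_c = b·h³/36 = 1 × 2.9³/36 = 0.677472 m⁴.
Centre of pressure: y_p = y_c + I_c/(y_c·A) = 5.63333 + 0.677472/(5.63333 × 1.45) = 5.63333 + 0.0829389 = 5.71627 m along the plane.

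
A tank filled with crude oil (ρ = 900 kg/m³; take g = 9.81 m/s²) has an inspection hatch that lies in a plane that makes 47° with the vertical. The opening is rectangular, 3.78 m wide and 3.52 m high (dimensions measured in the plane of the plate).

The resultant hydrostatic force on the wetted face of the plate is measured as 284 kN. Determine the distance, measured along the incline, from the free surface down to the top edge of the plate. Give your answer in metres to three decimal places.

γ = ρg = 900 × 9.81 / 1000 = 8.829 kN/m³.
A = 3.78 × 3.52 = 13.3056 m².
From F = γ·h_c·A, the centroid depth is h_c = 284/(8.829 × 13.3056) = 2.41753 m.
The plate makes 47° with the vertical, i.e. θ = 90° − 47° = 43° to the horizontal. Measuring y along the incline from the free-surface line, vertical depth h = y·sinθ with sinθ = 0.681998.
Along the incline, y_c = h_c/sinθ = 2.41753/0.681998 = 3.54478 m.
The centroid lies 3.52/2 = 1.76 m below the top edge, so the top edge sits at y_top = 3.54478 − 1.76 = 1.78478 m along the incline.

y_top ≈ 1.785 m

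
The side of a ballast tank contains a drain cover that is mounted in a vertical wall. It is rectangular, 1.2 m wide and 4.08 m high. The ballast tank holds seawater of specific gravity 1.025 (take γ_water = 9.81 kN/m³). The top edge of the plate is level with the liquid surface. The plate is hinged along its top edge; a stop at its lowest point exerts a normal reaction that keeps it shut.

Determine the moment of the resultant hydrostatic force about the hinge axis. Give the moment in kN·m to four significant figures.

γ = 1.025 × 9.81 = 10.05525 kN/m³.
The centroid lies 4.08/2 = 2.04 m below the top edge, so the centroid depth is h_c = 2.04 m.
A = 1.2 × 4.08 = 4.896 m².
Resultant F = γ·h_c·A = 10.05525 × 2.04 × 4.896 = 100.43 kN.
I_c = b·h³/12 = 1.2 × 4.08³/12 = 6.79173 m⁴.
Centre of pressure: y_p = y_c + I_c/(y_c·A) = 2.04 + 6.79173/(2.04 × 4.896) = 2.04 + 0.68 = 2.72 m along the plane.
The resultant acts 2.04 + 0.68 = 2.72 m (along the plate) below the hinge at the top edge, so the moment about the hinge is M = F × 2.72 = 100.43 × 2.72 = 273.17 kN·m.

M ≈ 273.2 kN·m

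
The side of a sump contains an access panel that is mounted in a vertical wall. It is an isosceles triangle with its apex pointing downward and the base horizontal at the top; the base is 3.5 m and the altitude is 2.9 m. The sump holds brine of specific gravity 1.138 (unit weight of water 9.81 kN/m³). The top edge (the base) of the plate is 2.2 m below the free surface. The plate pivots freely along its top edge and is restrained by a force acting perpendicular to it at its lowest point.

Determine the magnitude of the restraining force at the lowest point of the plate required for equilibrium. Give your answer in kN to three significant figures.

P ≈ 68.9 kN

γ = 1.138 × 9.81 = 11.16378 kN/m³.
With the apex down, the centroid sits h/3 = 2.9/3 = 0.966667 m below the base (the top edge), so the centroid depth is h_c = 2.2 + 0.966667 = 3.16667 m.
A = ½ × 3.5 × 2.9 = 5.075 m².
Resultant F = γ·h_c·A = 11.16378 × 3.16667 × 5.075 = 179.411 kN.
I_c = b·h³/36 = 3.5 × 2.9³/36 = 2.37115 m⁴.
Centre of pressure: y_p = y_c + I_c/(y_c·A) = 3.16667 + 2.37115/(3.16667 × 5.075) = 3.16667 + 0.147544 = 3.31421 m along the plane.
The resultant acts 0.966667 + 0.147544 = 1.11421 m (along the plate) below the hinge at the top edge, so the moment about the hinge is M = F × 1.11421 = 179.411 × 1.11421 = 199.902 kN·m.
A normal force at the bottom, 2.9 m from the hinge, must supply this moment: P = 199.902/2.9 = 68.9317 kN.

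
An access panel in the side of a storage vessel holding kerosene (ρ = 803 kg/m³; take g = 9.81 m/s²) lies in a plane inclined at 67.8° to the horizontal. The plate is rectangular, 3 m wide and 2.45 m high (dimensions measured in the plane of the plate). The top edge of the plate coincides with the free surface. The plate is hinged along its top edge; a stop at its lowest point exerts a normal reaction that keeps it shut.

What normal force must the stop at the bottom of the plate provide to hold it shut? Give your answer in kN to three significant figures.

γ = ρg = 803 × 9.81 / 1000 = 7.87743 kN/m³.
Let θ = 67.8° be the plate's angle to the horizontal; measure y along the incline from where the plane meets the free surface. Vertical depth h = y·sinθ with sinθ = 0.925871.
The centroid lies 2.45/2 = 1.225 m below the top edge, so y_c = 1.225 m and h_c = 1.225 × 0.925871 = 1.13419 m.
A = 3 × 2.45 = 7.35 m².
Resultant F = γ·h_c·A = 7.87743 × 1.13419 × 7.35 = 65.6686 kN.
I_c = b·h³/12 = 3 × 2.45³/12 = 3.67653 m⁴.
Centre of pressure: y_p = y_c + I_c/(y_c·A) = 1.225 + 3.67653/(1.225 × 7.35) = 1.225 + 0.408333 = 1.63333 m along the plane.
The resultant acts 1.225 + 0.408333 = 1.63333 m (along the plate) below the hinge at the top edge, so the moment about the hinge is M = F × 1.63333 = 65.6686 × 1.63333 = 107.258 kN·m.
A normal force at the bottom, 2.45 m from the hinge, must supply this moment: P = 107.258/2.45 = 43.7788 kN.

P ≈ 43.8 kN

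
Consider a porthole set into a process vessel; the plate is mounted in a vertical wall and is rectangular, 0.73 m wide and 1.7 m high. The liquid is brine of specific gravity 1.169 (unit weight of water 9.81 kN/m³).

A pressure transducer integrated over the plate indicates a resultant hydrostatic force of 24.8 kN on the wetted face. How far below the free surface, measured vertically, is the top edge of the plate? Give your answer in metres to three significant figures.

d_top ≈ 0.893 m

γ = 1.169 × 9.81 = 11.46789 kN/m³.
A = 0.73 × 1.7 = 1.241 m².
From F = γ·h_c·A, the centroid depth is h_c = 24.8/(11.46789 × 1.241) = 1.74259 m.
The centroid lies 1.7/2 = 0.85 m below the top edge, so the top edge sits at h_top = 1.74259 − 0.85 = 0.89259 m below the surface.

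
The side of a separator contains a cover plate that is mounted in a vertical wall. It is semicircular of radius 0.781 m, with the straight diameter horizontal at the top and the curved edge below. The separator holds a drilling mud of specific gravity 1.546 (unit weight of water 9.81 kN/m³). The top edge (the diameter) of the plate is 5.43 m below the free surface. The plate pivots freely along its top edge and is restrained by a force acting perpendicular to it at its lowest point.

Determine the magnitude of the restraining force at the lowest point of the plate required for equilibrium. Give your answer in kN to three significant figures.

P ≈ 36.3 kN

γ = 1.546 × 9.81 = 15.16626 kN/m³.
The centroid of a semicircle lies 4r/(3π) = 0.331467 m from the diameter, here below the top edge, so the centroid depth is h_c = 5.43 + 0.331467 = 5.76147 m.
A = πr²/2 = π × 0.781²/2 = 0.958124 m².
Resultant F = γ·h_c·A = 15.16626 × 5.76147 × 0.958124 = 83.7208 kN.
I_c = (π/8 − 8/(9π))·r⁴ = 0.109757 × 0.781⁴ = 0.0408354 m⁴.
Centre of pressure: y_p = y_c + I_c/(y_c·A) = 5.76147 + 0.0408354/(5.76147 × 0.958124) = 5.76147 + 0.00739745 = 5.76887 m along the plane.
The resultant acts 0.331467 + 0.00739745 = 0.338864 m (along the plate) below the hinge at the top edge, so the moment about the hinge is M = F × 0.338864 = 83.7208 × 0.338864 = 28.37 kN·m.
A normal force at the bottom, 0.781 m from the hinge, must supply this moment: P = 28.37/0.781 = 36.3252 kN.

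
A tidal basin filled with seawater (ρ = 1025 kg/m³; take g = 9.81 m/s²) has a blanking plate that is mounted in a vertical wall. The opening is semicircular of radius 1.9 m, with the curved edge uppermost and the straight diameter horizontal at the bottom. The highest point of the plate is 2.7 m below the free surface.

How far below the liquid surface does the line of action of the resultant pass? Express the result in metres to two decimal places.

h_p = 3.86 m

γ = ρg = 1025 × 9.81 / 1000 = 10.05525 kN/m³.
The centroid lies 4r/(3π) = 0.806385 m above the diameter, so r − 4r/(3π) = 1.9 − 0.806385 = 1.09361 m below the topmost point, so the centroid depth is h_c = 2.7 + 1.09361 = 3.79361 m.
A = πr²/2 = π × 1.9²/2 = 5.67057 m².
Resultant F = γ·h_c·A = 10.05525 × 3.79361 × 5.67057 = 216.308 kN.
I_c = (π/8 − 8/(9π))·r⁴ = 0.109757 × 1.9⁴ = 1.43036 m⁴.
Centre of pressure: y_p = y_c + I_c/(y_c·A) = 3.79361 + 1.43036/(3.79361 × 5.67057) = 3.79361 + 0.0664915 = 3.8601 m along the plane.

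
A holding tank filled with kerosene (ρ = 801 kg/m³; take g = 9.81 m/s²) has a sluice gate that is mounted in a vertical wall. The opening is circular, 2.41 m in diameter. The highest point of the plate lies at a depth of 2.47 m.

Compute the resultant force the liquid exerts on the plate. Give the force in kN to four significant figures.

F ≈ 131.7 kN

γ = ρg = 801 × 9.81 / 1000 = 7.85781 kN/m³.
The centroid is at the centre, 1.205 m below the top of the plate, so the centroid depth is h_c = 2.47 + 1.205 = 3.675 m.
A = π(1.205)² = 4.56167 m².
Resultant F = γ·h_c·A = 7.85781 × 3.675 × 4.56167 = 131.729 kN.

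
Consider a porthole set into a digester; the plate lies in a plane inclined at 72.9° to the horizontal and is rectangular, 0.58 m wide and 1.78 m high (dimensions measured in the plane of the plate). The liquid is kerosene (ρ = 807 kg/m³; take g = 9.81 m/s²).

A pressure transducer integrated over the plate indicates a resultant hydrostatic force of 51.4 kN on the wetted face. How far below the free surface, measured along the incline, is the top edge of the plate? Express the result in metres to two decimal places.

y_top ≈ 5.69 m

γ = ρg = 807 × 9.81 / 1000 = 7.91667 kN/m³.
A = 0.58 × 1.78 = 1.0324 m².
From F = γ·h_c·A, the centroid depth is h_c = 51.4/(7.91667 × 1.0324) = 6.28887 m.
Let θ = 72.9° be the plate's angle to the horizontal; measure y along the incline from where the plane meets the free surface. Vertical depth h = y·sinθ with sinθ = 0.955793.
Along the incline, y_c = h_c/sinθ = 6.28887/0.955793 = 6.57974 m.
The centroid lies 1.78/2 = 0.89 m below the top edge, so the top edge sits at y_top = 6.57974 − 0.89 = 5.68974 m along the incline.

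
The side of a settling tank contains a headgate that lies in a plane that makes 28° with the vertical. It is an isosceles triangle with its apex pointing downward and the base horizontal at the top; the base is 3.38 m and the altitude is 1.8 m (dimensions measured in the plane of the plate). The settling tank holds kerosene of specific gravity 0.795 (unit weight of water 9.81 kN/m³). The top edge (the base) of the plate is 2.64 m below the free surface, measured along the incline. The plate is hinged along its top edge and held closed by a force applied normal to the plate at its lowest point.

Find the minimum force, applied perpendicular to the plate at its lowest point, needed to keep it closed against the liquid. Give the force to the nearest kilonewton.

P ≈ 25 kN

γ = 0.795 × 9.81 = 7.79895 kN/m³.
The plate makes 28° with the vertical, i.e. θ = 90° − 28° = 62° to the horizontal. Measuring y along the incline from the free-surface line, vertical depth h = y·sinθ with sinθ = 0.882948.
With the apex down, the centroid sits h/3 = 1.8/3 = 0.6 m below the base (the top edge), so y_c = 2.64 + 0.6 = 3.24 m and h_c = 3.24 × 0.882948 = 2.86075 m.
A = ½ × 3.38 × 1.8 = 3.042 m².
Resultant F = γ·h_c·A = 7.79895 × 2.86075 × 3.042 = 67.8696 kN.
I_c = b·h³/36 = 3.38 × 1.8³/36 = 0.54756 m⁴.
Centre of pressure: y_p = y_c + I_c/(y_c·A) = 3.24 + 0.54756/(3.24 × 3.042) = 3.24 + 0.0555556 = 3.29556 m along the plane.
The resultant acts 0.6 + 0.0555556 = 0.655556 m (along the plate) below the hinge at the top edge, so the moment about the hinge is M = F × 0.655556 = 67.8696 × 0.655556 = 44.4923 kN·m.
A normal force at the bottom, 1.8 m from the hinge, must supply this moment: P = 44.4923/1.8 = 24.7179 kN.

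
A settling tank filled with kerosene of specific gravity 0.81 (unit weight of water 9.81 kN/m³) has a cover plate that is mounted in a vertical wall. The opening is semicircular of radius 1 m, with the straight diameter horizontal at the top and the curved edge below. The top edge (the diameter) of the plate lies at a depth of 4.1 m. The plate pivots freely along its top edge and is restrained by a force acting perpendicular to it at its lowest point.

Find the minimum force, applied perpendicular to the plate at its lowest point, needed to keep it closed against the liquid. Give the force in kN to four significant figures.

γ = 0.81 × 9.81 = 7.9461 kN/m³.
The centroid of a semicircle lies 4r/(3π) = 0.424413 m from the diameter, here below the top edge, so the centroid depth is h_c = 4.1 + 0.424413 = 4.52441 m.
A = πr²/2 = π × 1²/2 = 1.5708 m².
Resultant F = γ·h_c·A = 7.9461 × 4.52441 × 1.5708 = 56.4725 kN.
I_c = (π/8 − 8/(9π))·r⁴ = 0.109757 × 1⁴ = 0.109757 m⁴.
Centre of pressure: y_p = y_c + I_c/(y_c·A) = 4.52441 + 0.109757/(4.52441 × 1.5708) = 4.52441 + 0.0154436 = 4.53985 m along the plane.
The resultant acts 0.424413 + 0.0154436 = 0.439857 m (along the plate) below the hinge at the top edge, so the moment about the hinge is M = F × 0.439857 = 56.4725 × 0.439857 = 24.8398 kN·m.
A normal force at the bottom, 1 m from the hinge, must supply this moment: P = 24.8398/1 = 24.8398 kN.

P ≈ 24.84 kN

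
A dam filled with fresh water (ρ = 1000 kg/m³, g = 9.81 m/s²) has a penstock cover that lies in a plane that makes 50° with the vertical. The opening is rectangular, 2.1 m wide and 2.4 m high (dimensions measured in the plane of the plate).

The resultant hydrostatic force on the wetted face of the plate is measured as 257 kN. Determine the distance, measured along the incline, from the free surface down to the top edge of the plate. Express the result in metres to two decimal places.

y_top ≈ 6.89 m

γ = ρg = 1000 × 9.81 = 9810 N/m³ = 9.81 kN/m³.
A = 2.1 × 2.4 = 5.04 m².
From F = γ·h_c·A, the centroid depth is h_c = 257/(9.81 × 5.04) = 5.19797 m.
The plate makes 50° with the vertical, i.e. θ = 90° − 50° = 40° to the horizontal. Measuring y along the incline from the free-surface line, vertical depth h = y·sinθ with sinθ = 0.642788.
Along the incline, y_c = h_c/sinθ = 5.19797/0.642788 = 8.0866 m.
The centroid lies 2.4/2 = 1.2 m below the top edge, so the top edge sits at y_top = 8.0866 − 1.2 = 6.8866 m along the incline.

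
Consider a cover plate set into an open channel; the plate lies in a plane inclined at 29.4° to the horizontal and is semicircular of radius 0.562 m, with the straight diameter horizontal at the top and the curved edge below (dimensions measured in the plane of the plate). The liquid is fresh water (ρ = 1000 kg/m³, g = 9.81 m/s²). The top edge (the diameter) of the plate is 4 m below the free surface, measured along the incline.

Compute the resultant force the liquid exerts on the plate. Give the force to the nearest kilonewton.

F ≈ 10 kN

γ = ρg = 1000 × 9.81 = 9810 N/m³ = 9.81 kN/m³.
Let θ = 29.4° be the plate's angle to the horizontal; measure y along the incline from where the plane meets the free surface. Vertical depth h = y·sinθ with sinθ = 0.490904.
The centroid of a semicircle lies 4r/(3π) = 0.23852 m from the diameter, here below the top edge, so y_c = 4 + 0.23852 = 4.23852 m and h_c = 4.23852 × 0.490904 = 2.08071 m.
A = πr²/2 = π × 0.562²/2 = 0.496127 m².
Resultant F = γ·h_c·A = 9.81 × 2.08071 × 0.496127 = 10.1268 kN.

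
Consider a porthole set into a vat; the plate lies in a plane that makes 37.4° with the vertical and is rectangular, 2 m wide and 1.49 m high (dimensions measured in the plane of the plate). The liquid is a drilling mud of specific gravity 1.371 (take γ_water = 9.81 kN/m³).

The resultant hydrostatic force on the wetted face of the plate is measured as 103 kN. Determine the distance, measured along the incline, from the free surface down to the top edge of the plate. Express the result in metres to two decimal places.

γ = 1.371 × 9.81 = 13.44951 kN/m³.
A = 2 × 1.49 = 2.98 m².
From F = γ·h_c·A, the centroid depth is h_c = 103/(13.44951 × 2.98) = 2.56989 m.
The plate makes 37.4° with the vertical, i.e. θ = 90° − 37.4° = 52.6° to the horizontal. Measuring y along the incline from the free-surface line, vertical depth h = y·sinθ with sinθ = 0.794415.
Along the incline, y_c = h_c/sinθ = 2.56989/0.794415 = 3.23495 m.
The centroid lies 1.49/2 = 0.745 m below the top edge, so the top edge sits at y_top = 3.23495 − 0.745 = 2.48995 m along the incline.

y_top ≈ 2.49 m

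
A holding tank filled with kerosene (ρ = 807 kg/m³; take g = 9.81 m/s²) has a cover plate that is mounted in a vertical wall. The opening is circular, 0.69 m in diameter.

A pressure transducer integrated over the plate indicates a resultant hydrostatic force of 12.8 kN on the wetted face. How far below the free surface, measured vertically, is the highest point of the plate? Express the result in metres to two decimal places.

γ = ρg = 807 × 9.81 / 1000 = 7.91667 kN/m³.
A = π(0.345)² = 0.373928 m².
From F = γ·h_c·A, the centroid depth is h_c = 12.8/(7.91667 × 0.373928) = 4.32394 m.
The centroid is at the centre, 0.345 m below the top of the plate, so the highest point sits at h_top = 4.32394 − 0.345 = 3.97894 m below the surface.

d_top ≈ 3.98 m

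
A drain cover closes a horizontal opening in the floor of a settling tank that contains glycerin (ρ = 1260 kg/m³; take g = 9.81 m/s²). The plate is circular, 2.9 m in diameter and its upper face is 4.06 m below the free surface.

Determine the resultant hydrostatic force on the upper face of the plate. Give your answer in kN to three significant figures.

γ = ρg = 1260 × 9.81 / 1000 = 12.3606 kN/m³.
The plate is horizontal, so pressure is uniform at p = γ·h = 12.3606 × 4.06 = 50.184 kN/m².
A = π(1.45)² = 6.6052 m².
F = p·A = 50.184 × 6.6052 = 331.475 kN.

F ≈ 331 kN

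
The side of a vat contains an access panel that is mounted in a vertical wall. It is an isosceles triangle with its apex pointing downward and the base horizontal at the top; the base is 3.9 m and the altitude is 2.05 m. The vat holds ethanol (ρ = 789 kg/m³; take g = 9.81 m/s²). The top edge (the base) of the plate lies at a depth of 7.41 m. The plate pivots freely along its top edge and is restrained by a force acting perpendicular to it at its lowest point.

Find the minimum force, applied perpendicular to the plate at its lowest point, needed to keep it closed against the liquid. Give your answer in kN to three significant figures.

γ = ρg = 789 × 9.81 / 1000 = 7.74009 kN/m³.
With the apex down, the centroid sits h/3 = 2.05/3 = 0.683333 m below the base (the top edge), so the centroid depth is h_c = 7.41 + 0.683333 = 8.09333 m.
A = ½ × 3.9 × 2.05 = 3.9975 m².
Resultant F = γ·h_c·A = 7.74009 × 8.09333 × 3.9975 = 250.416 kN.
I_c = b·h³/36 = 3.9 × 2.05³/36 = 0.933305 m⁴.
Centre of pressure: y_p = y_c + I_c/(y_c·A) = 8.09333 + 0.933305/(8.09333 × 3.9975) = 8.09333 + 0.0288475 = 8.12218 m along the plane.
The resultant acts 0.683333 + 0.0288475 = 0.71218 m (along the plate) below the hinge at the top edge, so the moment about the hinge is M = F × 0.71218 = 250.416 × 0.71218 = 178.341 kN·m.
A normal force at the bottom, 2.05 m from the hinge, must supply this moment: P = 178.341/2.05 = 86.9956 kN.

P ≈ 87.0 kN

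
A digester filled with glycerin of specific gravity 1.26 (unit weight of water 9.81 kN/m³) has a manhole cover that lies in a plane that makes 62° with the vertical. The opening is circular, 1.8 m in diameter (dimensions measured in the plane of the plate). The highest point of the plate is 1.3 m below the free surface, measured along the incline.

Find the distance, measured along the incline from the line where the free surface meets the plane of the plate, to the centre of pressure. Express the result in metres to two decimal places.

y_p = 2.29 m

γ = 1.26 × 9.81 = 12.3606 kN/m³.
The plate makes 62° with the vertical, i.e. θ = 90° − 62° = 28° to the horizontal. Measuring y along the incline from the free-surface line, vertical depth h = y·sinθ with sinθ = 0.469472.
The centroid is at the centre, 0.9 m below the top of the plate, so y_c = 1.3 + 0.9 = 2.2 m and h_c = 2.2 × 0.469472 = 1.03284 m.
A = π(0.9)² = 2.54469 m².
Resultant F = γ·h_c·A = 12.3606 × 1.03284 × 2.54469 = 32.4868 kN.
I_c = πr⁴/4 = π × 0.9⁴/4 = 0.5153 m⁴.
Centre of pressure: y_p = y_c + I_c/(y_c·A) = 2.2 + 0.5153/(2.2 × 2.54469) = 2.2 + 0.0920455 = 2.29205 m along the plane.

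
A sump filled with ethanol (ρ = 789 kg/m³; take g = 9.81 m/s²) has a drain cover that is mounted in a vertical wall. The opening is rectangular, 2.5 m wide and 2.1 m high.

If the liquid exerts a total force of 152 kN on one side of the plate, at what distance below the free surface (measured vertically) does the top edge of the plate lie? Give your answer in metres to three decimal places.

d_top ≈ 2.691 m

γ = ρg = 789 × 9.81 / 1000 = 7.74009 kN/m³.
A = 2.5 × 2.1 = 5.25 m².
From F = γ·h_c·A, the centroid depth is h_c = 152/(7.74009 × 5.25) = 3.74057 m.
The centroid lies 2.1/2 = 1.05 m below the top edge, so the top edge sits at h_top = 3.74057 − 1.05 = 2.69057 m below the surface.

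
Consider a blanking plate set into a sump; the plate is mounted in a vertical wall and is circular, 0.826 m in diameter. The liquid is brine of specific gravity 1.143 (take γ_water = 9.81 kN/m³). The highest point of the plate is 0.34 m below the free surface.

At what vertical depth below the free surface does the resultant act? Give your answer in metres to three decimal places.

h_p = 0.810 m

γ = 1.143 × 9.81 = 11.21283 kN/m³.
The centroid is at the centre, 0.413 m below the top of the plate, so the centroid depth is h_c = 0.34 + 0.413 = 0.753 m.
A = π(0.413)² = 0.535858 m².
Resultant F = γ·h_c·A = 11.21283 × 0.753 × 0.535858 = 4.52439 kN.
I_c = πr⁴/4 = π × 0.413⁴/4 = 0.0228502 m⁴.
Centre of pressure: y_p = y_c + I_c/(y_c·A) = 0.753 + 0.0228502/(0.753 × 0.535858) = 0.753 + 0.0566298 = 0.80963 m along the plane.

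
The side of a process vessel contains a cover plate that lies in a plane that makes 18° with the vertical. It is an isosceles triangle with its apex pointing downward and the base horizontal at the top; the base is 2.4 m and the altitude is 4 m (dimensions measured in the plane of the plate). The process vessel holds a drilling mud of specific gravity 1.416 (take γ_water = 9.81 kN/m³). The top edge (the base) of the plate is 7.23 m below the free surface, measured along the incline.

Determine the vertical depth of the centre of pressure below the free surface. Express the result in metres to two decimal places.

h_p = 8.24 m

γ = 1.416 × 9.81 = 13.89096 kN/m³.
The plate makes 18° with the vertical, i.e. θ = 90° − 18° = 72° to the horizontal. Measuring y along the incline from the free-surface line, vertical depth h = y·sinθ with sinθ = 0.951057.
With the apex down, the centroid sits h/3 = 4/3 = 1.33333 m below the base (the top edge), so y_c = 7.23 + 1.33333 = 8.56333 m and h_c = 8.56333 × 0.951057 = 8.14421 m.
A = ½ × 2.4 × 4 = 4.8 m².
Resultant F = γ·h_c·A = 13.89096 × 8.14421 × 4.8 = 543.028 kN.
I_c = b·h³/36 = 2.4 × 4³/36 = 4.26667 m⁴.
Centre of pressure: y_p = y_c + I_c/(y_c·A) = 8.56333 + 4.26667/(8.56333 × 4.8) = 8.56333 + 0.103802 = 8.66713 m along the plane.
Vertically, h_p = y_p·sinθ = 8.66713 × 0.951057 = 8.24293 m.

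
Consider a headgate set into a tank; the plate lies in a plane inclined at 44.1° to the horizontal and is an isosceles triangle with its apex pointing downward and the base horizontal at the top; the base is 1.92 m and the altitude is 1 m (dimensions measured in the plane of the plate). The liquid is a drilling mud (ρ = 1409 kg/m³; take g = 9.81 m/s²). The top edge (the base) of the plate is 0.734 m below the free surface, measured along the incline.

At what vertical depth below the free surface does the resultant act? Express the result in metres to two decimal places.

γ = ρg = 1409 × 9.81 / 1000 = 13.82229 kN/m³.
Let θ = 44.1° be the plate's angle to the horizontal; measure y along the incline from where the plane meets the free surface. Vertical depth h = y·sinθ with sinθ = 0.695913.
With the apex down, the centroid sits h/3 = 1/3 = 0.333333 m below the base (the top edge), so y_c = 0.734 + 0.333333 = 1.06733 m and h_c = 1.06733 × 0.695913 = 0.742769 m.
A = ½ × 1.92 × 1 = 0.96 m².
Resultant F = γ·h_c·A = 13.82229 × 0.742769 × 0.96 = 9.8561 kN.
I_c = b·h³/36 = 1.92 × 1³/36 = 0.0533333 m⁴.
Centre of pressure: y_p = y_c + I_c/(y_c·A) = 1.06733 + 0.0533333/(1.06733 × 0.96) = 1.06733 + 0.0520509 = 1.11938 m along the plane.
Vertically, h_p = y_p·sinθ = 1.11938 × 0.695913 = 0.778991 m.

h_p = 0.78 m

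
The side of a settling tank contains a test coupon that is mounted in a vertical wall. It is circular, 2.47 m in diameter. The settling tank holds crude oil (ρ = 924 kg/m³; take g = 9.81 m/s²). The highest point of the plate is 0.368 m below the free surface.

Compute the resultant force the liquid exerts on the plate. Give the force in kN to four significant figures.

F ≈ 69.62 kN

γ = ρg = 924 × 9.81 / 1000 = 9.06444 kN/m³.
The centroid is at the centre, 1.235 m below the top of the plate, so the centroid depth is h_c = 0.368 + 1.235 = 1.603 m.
A = π(1.235)² = 4.79164 m².
Resultant F = γ·h_c·A = 9.06444 × 1.603 × 4.79164 = 69.624 kN.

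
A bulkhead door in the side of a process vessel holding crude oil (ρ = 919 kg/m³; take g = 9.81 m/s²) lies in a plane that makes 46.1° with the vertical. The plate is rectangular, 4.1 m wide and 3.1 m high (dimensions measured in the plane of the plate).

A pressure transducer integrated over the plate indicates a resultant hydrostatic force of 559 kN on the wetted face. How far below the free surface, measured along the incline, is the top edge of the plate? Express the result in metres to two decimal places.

y_top ≈ 5.49 m

γ = ρg = 919 × 9.81 / 1000 = 9.01539 kN/m³.
A = 4.1 × 3.1 = 12.71 m².
From F = γ·h_c·A, the centroid depth is h_c = 559/(9.01539 × 12.71) = 4.87845 m.
The plate makes 46.1° with the vertical, i.e. θ = 90° − 46.1° = 43.9° to the horizontal. Measuring y along the incline from the free-surface line, vertical depth h = y·sinθ with sinθ = 0.693402.
Along the incline, y_c = h_c/sinθ = 4.87845/0.693402 = 7.03553 m.
The centroid lies 3.1/2 = 1.55 m below the top edge, so the top edge sits at y_top = 7.03553 − 1.55 = 5.48553 m along the incline.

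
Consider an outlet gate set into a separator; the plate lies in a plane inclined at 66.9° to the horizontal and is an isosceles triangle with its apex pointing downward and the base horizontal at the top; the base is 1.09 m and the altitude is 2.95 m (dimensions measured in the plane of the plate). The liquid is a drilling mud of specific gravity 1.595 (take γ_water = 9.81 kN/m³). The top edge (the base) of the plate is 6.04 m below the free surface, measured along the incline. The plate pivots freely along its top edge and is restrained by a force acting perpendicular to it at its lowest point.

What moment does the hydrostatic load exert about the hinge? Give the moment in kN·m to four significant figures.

M ≈ 171.0 kN·m

γ = 1.595 × 9.81 = 15.64695 kN/m³.
Let θ = 66.9° be the plate's angle to the horizontal; measure y along the incline from where the plane meets the free surface. Vertical depth h = y·sinθ with sinθ = 0.919821.
With the apex down, the centroid sits h/3 = 2.95/3 = 0.983333 m below the base (the top edge), so y_c = 6.04 + 0.983333 = 7.02333 m and h_c = 7.02333 × 0.919821 = 6.46021 m.
A = ½ × 1.09 × 2.95 = 1.60775 m².
Resultant F = γ·h_c·A = 15.64695 × 6.46021 × 1.60775 = 162.516 kN.
I_c = b·h³/36 = 1.09 × 2.95³/36 = 0.777302 m⁴.
Centre of pressure: y_p = y_c + I_c/(y_c·A) = 7.02333 + 0.777302/(7.02333 × 1.60775) = 7.02333 + 0.068838 = 7.09217 m along the plane.
The resultant acts 0.983333 + 0.068838 = 1.05217 m (along the plate) below the hinge at the top edge, so the moment about the hinge is M = F × 1.05217 = 162.516 × 1.05217 = 170.994 kN·m.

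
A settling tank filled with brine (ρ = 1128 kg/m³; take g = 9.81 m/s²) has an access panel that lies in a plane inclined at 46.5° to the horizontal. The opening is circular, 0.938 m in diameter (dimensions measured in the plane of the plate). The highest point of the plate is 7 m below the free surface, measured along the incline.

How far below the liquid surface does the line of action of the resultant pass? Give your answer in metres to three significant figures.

h_p = 5.42 m

γ = ρg = 1128 × 9.81 / 1000 = 11.06568 kN/m³.
Let θ = 46.5° be the plate's angle to the horizontal; measure y along the incline from where the plane meets the free surface. Vertical depth h = y·sinθ with sinθ = 0.725374.
The centroid is at the centre, 0.469 m below the top of the plate, so y_c = 7 + 0.469 = 7.469 m and h_c = 7.469 × 0.725374 = 5.41782 m.
A = π(0.469)² = 0.691028 m².
Resultant F = γ·h_c·A = 11.06568 × 5.41782 × 0.691028 = 41.4284 kN.
I_c = πr⁴/4 = π × 0.469⁴/4 = 0.0379998 m⁴.
Centre of pressure: y_p = y_c + I_c/(y_c·A) = 7.469 + 0.0379998/(7.469 × 0.691028) = 7.469 + 0.00736246 = 7.47636 m along the plane.
Vertically, h_p = y_p·sinθ = 7.47636 × 0.725374 = 5.42316 m.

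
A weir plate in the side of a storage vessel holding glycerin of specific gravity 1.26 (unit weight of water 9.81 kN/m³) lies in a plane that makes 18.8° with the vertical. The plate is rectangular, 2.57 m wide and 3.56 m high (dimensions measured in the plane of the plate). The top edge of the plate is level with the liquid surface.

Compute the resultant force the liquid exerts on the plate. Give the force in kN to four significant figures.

γ = 1.26 × 9.81 = 12.3606 kN/m³.
The plate makes 18.8° with the vertical, i.e. θ = 90° − 18.8° = 71.2° to the horizontal. Measuring y along the incline from the free-surface line, vertical depth h = y·sinθ with sinθ = 0.946649.
The centroid lies 3.56/2 = 1.78 m below the top edge, so y_c = 1.78 m and h_c = 1.78 × 0.946649 = 1.68504 m.
A = 2.57 × 3.56 = 9.1492 m².
Resultant F = γ·h_c·A = 12.3606 × 1.68504 × 9.1492 = 190.561 kN.

F ≈ 190.6 kN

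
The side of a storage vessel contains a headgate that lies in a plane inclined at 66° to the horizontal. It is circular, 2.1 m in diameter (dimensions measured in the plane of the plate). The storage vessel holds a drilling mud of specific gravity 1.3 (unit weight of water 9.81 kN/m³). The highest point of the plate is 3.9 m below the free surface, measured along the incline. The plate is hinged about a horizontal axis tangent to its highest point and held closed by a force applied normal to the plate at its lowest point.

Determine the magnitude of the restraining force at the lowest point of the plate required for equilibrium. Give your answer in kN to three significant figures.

γ = 1.3 × 9.81 = 12.753 kN/m³.
Let θ = 66° be the plate's angle to the horizontal; measure y along the incline from where the plane meets the free surface. Vertical depth h = y·sinθ with sinθ = 0.913545.
The centroid is at the centre, 1.05 m below the top of the plate, so y_c = 3.9 + 1.05 = 4.95 m and h_c = 4.95 × 0.913545 = 4.52205 m.
A = π(1.05)² = 3.46361 m².
Resultant F = γ·h_c·A = 12.753 × 4.52205 × 3.46361 = 199.745 kN.
I_c = πr⁴/4 = π × 1.05⁴/4 = 0.954656 m⁴.
Centre of pressure: y_p = y_c + I_c/(y_c·A) = 4.95 + 0.954656/(4.95 × 3.46361) = 4.95 + 0.0556817 = 5.00568 m along the plane.
The resultant acts 1.05 + 0.0556817 = 1.10568 m (along the plate) below the hinge at the top edge, so the moment about the hinge is M = F × 1.10568 = 199.745 × 1.10568 = 220.854 kN·m.
A normal force at the bottom, 2.1 m from the hinge, must supply this moment: P = 220.854/2.1 = 105.169 kN.

P ≈ 105 kN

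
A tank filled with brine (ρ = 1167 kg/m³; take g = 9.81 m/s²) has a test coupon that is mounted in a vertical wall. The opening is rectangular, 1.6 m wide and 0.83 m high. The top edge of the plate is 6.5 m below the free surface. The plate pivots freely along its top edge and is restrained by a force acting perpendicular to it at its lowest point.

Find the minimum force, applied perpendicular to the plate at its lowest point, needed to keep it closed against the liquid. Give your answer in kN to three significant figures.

γ = ρg = 1167 × 9.81 / 1000 = 11.44827 kN/m³.
The centroid lies 0.83/2 = 0.415 m below the top edge, so the centroid depth is h_c = 6.5 + 0.415 = 6.915 m.
A = 1.6 × 0.83 = 1.328 m².
Resultant F = γ·h_c·A = 11.44827 × 6.915 × 1.328 = 105.131 kN.
I_c = b·h³/12 = 1.6 × 0.83³/12 = 0.0762383 m⁴.
Centre of pressure: y_p = y_c + I_c/(y_c·A) = 6.915 + 0.0762383/(6.915 × 1.328) = 6.915 + 0.008302 = 6.9233 m along the plane.
The resultant acts 0.415 + 0.008302 = 0.423302 m (along the plate) below the hinge at the top edge, so the moment about the hinge is M = F × 0.423302 = 105.131 × 0.423302 = 44.5022 kN·m.
A normal force at the bottom, 0.83 m from the hinge, must supply this moment: P = 44.5022/0.83 = 53.6171 kN.

P ≈ 53.6 kN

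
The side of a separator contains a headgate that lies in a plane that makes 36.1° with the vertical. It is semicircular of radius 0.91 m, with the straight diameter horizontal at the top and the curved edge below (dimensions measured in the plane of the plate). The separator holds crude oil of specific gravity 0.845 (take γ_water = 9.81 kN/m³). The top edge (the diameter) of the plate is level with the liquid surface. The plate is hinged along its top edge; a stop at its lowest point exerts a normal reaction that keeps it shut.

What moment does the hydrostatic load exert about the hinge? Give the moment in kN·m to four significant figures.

γ = 0.845 × 9.81 = 8.28945 kN/m³.
The plate makes 36.1° with the vertical, i.e. θ = 90° − 36.1° = 53.9° to the horizontal. Measuring y along the incline from the free-surface line, vertical depth h = y·sinθ with sinθ = 0.807990.
The centroid of a semicircle lies 4r/(3π) = 0.386216 m from the diameter, here below the top edge, so y_c = 0.386216 m and h_c = 0.386216 × 0.807990 = 0.312059 m.
A = πr²/2 = π × 0.91²/2 = 1.30078 m².
Resultant F = γ·h_c·A = 8.28945 × 0.312059 × 1.30078 = 3.36485 kN.
I_c = (π/8 − 8/(9π))·r⁴ = 0.109757 × 0.91⁴ = 0.0752658 m⁴.
Centre of pressure: y_p = y_c + I_c/(y_c·A) = 0.386216 + 0.0752658/(0.386216 × 1.30078) = 0.386216 + 0.149818 = 0.536034 m along the plane.
The resultant acts 0.386216 + 0.149818 = 0.536034 m (along the plate) below the hinge at the top edge, so the moment about the hinge is M = F × 0.536034 = 3.36485 × 0.536034 = 1.80367 kN·m.

M ≈ 1.804 kN·m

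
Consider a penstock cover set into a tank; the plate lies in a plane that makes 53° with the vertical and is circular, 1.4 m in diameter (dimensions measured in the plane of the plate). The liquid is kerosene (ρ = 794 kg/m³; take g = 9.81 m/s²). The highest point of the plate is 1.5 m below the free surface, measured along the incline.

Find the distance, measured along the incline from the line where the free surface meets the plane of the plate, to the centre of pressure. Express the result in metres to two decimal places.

y_p = 2.26 m

γ = ρg = 794 × 9.81 / 1000 = 7.78914 kN/m³.
The plate makes 53° with the vertical, i.e. θ = 90° − 53° = 37° to the horizontal. Measuring y along the incline from the free-surface line, vertical depth h = y·sinθ with sinθ = 0.601815.
The centroid is at the centre, 0.7 m below the top of the plate, so y_c = 1.5 + 0.7 = 2.2 m and h_c = 2.2 × 0.601815 = 1.32399 m.
A = π(0.7)² = 1.53938 m².
Resultant F = γ·h_c·A = 7.78914 × 1.32399 × 1.53938 = 15.8752 kN.
I_c = πr⁴/4 = π × 0.7⁴/4 = 0.188574 m⁴.
Centre of pressure: y_p = y_c + I_c/(y_c·A) = 2.2 + 0.188574/(2.2 × 1.53938) = 2.2 + 0.0556818 = 2.25568 m along the plane.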